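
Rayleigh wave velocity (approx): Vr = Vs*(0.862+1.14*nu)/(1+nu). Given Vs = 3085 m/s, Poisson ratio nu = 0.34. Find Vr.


Numerator factor = 0.862 + 1.14*0.34 = 1.2496
Denominator = 1 + 0.34 = 1.34
Vr = 3085 * 1.2496 / 1.34 = 2876.88 m/s

2876.88


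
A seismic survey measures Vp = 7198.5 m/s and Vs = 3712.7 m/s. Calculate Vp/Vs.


Vp/Vs = 7198.5 / 3712.7
= 1.9389

1.9389


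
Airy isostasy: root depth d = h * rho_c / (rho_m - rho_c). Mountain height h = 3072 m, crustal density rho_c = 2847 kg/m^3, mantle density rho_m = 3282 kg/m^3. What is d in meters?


rho_m - rho_c = 3282 - 2847 = 435
d = 3072 * 2847 / 435
= 8745984 / 435
= 20105.71 m

20105.71


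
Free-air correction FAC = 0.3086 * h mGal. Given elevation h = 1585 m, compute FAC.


FAC = 0.3086 * h
= 0.3086 * 1585
= 489.131 mGal

489.131


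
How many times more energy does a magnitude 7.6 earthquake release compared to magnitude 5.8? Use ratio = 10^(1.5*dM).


M2 - M1 = 7.6 - 5.8 = 1.8
1.5 * 1.8 = 2.7
ratio = 10^2.7 = 501.19

501.19


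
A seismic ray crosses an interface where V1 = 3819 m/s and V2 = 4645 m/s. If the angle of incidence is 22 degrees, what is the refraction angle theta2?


sin(theta1) = sin(22 deg) = 0.374607
sin(theta2) = V2/V1 * sin(theta1) = 4645/3819 * 0.374607 = 0.455629
theta2 = arcsin(0.455629) = 27.1054 degrees

27.1054


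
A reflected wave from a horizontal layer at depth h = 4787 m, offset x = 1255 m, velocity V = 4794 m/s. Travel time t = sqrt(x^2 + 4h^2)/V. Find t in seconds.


x^2 + 4h^2 = 1255^2 + 4*4787^2 = 1575025 + 91661476 = 93236501
sqrt(93236501) = 9655.905
t = 9655.905 / 4794 = 2.0142 s

2.0142


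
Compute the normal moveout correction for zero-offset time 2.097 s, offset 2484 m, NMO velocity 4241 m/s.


x/Vnmo = 2484/4241 = 0.585711
(x/Vnmo)^2 = 0.343057
t0^2 = 4.397409
sqrt(4.397409 + 0.343057) = 2.177261
dt = 2.177261 - 2.097 = 0.080261

0.080261


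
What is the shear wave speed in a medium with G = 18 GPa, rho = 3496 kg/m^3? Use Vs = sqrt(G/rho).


Convert G to Pa: G = 18e9 Pa
Compute G/rho = 18e9 / 3496 = 5148741.4188
Vs = sqrt(5148741.4188) = 2269.08 m/s

2269.08


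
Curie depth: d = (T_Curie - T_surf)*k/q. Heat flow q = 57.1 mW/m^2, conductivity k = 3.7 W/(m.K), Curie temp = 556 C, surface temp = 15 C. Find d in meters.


T_Curie - T_surf = 556 - 15 = 541 C
Convert q to W/m^2: 57.1 mW/m^2 = 0.0571 W/m^2
d = 541 * 3.7 / 0.0571 = 35056.04 m

35056.04


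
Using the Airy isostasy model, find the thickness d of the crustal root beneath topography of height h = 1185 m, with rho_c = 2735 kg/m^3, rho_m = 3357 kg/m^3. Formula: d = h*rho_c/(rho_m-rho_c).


rho_m - rho_c = 3357 - 2735 = 622
d = 1185 * 2735 / 622
= 3240975 / 622
= 5210.57 m

5210.57


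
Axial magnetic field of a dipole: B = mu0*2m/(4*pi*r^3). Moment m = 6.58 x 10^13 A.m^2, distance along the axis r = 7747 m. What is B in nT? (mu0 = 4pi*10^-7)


m = 6.58 x 10^13 = 65800000000000 A.m^2
2m = 131600000000000 A.m^2
r^3 = 7747^3 = 464944021723
B = (4pi*10^-7) * 131600000000000 / (4*pi * 464944021723) * 1e9
= 165373437.284967 / 5842658891901.88 * 1e9
= 28304.4827 nT

28304.4827


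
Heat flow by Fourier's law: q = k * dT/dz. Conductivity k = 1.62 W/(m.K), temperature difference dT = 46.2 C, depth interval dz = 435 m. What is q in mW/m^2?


q = k * dT / dz * 1000
= 1.62 * 46.2 / 435 * 1000
= 0.172055 * 1000
= 172.0552 mW/m^2

172.0552


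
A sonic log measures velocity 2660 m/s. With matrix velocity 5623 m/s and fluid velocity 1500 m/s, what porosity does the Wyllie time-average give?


1/V - 1/Vm = 1/2660 - 1/5623 = 0.0001981
1/Vf - 1/Vm = 1/1500 - 1/5623 = 0.00048883
phi = 0.0001981 / 0.00048883 = 0.4053

0.4053


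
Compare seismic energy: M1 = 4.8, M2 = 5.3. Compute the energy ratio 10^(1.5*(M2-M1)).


M2 - M1 = 5.3 - 4.8 = 0.5
1.5 * 0.5 = 0.75
ratio = 10^0.75 = 5.62

5.62


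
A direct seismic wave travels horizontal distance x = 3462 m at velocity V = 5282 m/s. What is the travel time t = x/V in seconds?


t = x / V
= 3462 / 5282
= 0.6554 s

0.6554


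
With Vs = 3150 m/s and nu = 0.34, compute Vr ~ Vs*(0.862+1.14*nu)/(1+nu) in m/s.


Numerator factor = 0.862 + 1.14*0.34 = 1.2496
Denominator = 1 + 0.34 = 1.34
Vr = 3150 * 1.2496 / 1.34 = 2937.49 m/s

2937.49


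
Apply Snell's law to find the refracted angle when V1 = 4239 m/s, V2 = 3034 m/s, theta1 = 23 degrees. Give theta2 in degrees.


sin(theta1) = sin(23 deg) = 0.390731
sin(theta2) = V2/V1 * sin(theta1) = 3034/4239 * 0.390731 = 0.27966
theta2 = arcsin(0.27966) = 16.2399 degrees

16.2399


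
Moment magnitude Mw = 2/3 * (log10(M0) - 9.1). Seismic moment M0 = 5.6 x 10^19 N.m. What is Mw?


log10(M0) = log10(5.6 x 10^19) = 19.7482
Mw = 2/3 * (19.7482 - 9.1)
= 2/3 * 10.6482
= 7.1

7.1


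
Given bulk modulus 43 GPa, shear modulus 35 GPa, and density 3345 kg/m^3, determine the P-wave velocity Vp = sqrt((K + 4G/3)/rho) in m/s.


First compute the effective modulus:
K + 4G/3 = 43e9 + 4*35e9/3 = 89666666666.67 Pa
Then divide by density:
89666666666.67 / 3345 = 26806178.3757 Pa/(kg/m^3)
Take the square root:
Vp = sqrt(26806178.3757) = 5177.47 m/s

5177.47


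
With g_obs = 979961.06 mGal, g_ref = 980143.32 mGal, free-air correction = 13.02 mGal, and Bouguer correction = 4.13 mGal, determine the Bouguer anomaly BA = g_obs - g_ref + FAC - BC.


BA = g_obs - g_ref + FAC - BC
= 979961.06 - 980143.32 + 13.02 - 4.13
= -173.37 mGal

-173.37


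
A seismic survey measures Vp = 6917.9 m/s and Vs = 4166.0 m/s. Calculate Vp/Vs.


Vp/Vs = 6917.9 / 4166.0
= 1.6606

1.6606


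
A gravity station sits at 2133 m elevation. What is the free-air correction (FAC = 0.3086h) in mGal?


FAC = 0.3086 * h
= 0.3086 * 2133
= 658.2438 mGal

658.2438


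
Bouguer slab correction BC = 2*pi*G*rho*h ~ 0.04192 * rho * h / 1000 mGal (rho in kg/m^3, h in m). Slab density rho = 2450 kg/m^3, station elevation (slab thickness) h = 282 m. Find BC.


BC = 0.04192 * rho * h / 1000
= 0.04192 * 2450 * 282 / 1000
= 28.9625 mGal

28.9625


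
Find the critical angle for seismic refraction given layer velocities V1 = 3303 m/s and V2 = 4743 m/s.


V1/V2 = 3303/4743 = 0.696395
theta_c = arcsin(0.696395) = 44.1385 degrees

44.1385


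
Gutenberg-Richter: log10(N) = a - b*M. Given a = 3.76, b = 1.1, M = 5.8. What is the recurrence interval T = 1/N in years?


log10(N) = 3.76 - 1.1*5.8 = -2.62
N = 10^-2.62 = 0.002399
T = 1/N = 1/0.002399 = 416.8694 years

416.8694


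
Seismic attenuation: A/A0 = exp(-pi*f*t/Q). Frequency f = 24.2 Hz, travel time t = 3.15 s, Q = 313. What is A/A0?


pi*f*t/Q = pi*24.2*3.15/313 = 0.765123
A/A0 = exp(-0.765123) = 0.465277

0.465277


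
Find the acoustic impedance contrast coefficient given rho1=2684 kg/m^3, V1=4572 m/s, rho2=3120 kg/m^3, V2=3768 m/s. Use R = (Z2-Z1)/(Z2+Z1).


Z1 = 2684 * 4572 = 12271248
Z2 = 3120 * 3768 = 11756160
R = (11756160 - 12271248) / (11756160 + 12271248) = -515088 / 24027408 = -0.0214

-0.0214


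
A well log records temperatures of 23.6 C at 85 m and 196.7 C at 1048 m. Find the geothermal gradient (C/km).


dT = 196.7 - 23.6 = 173.1 C
dz = 1048 - 85 = 963 m
gradient = dT/dz * 1000 = 173.1/963 * 1000 = 179.7508 C/km

179.7508


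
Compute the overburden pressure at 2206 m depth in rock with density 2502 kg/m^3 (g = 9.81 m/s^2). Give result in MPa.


P = rho * g * z / 1e6
= 2502 * 9.81 * 2206 / 1e6
= 54145431.72 / 1e6
= 54.1454 MPa

54.1454


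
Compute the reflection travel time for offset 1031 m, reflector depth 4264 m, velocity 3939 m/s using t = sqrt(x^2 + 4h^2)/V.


x^2 + 4h^2 = 1031^2 + 4*4264^2 = 1062961 + 72726784 = 73789745
sqrt(73789745) = 8590.0958
t = 8590.0958 / 3939 = 2.1808 s

2.1808


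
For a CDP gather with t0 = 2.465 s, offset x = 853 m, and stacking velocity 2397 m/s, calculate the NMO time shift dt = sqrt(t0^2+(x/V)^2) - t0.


x/Vnmo = 853/2397 = 0.355861
(x/Vnmo)^2 = 0.126637
t0^2 = 6.076225
sqrt(6.076225 + 0.126637) = 2.490555
dt = 2.490555 - 2.465 = 0.025555

0.025555


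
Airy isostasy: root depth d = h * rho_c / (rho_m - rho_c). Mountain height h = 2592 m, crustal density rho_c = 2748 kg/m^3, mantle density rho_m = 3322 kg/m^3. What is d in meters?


rho_m - rho_c = 3322 - 2748 = 574
d = 2592 * 2748 / 574
= 7122816 / 574
= 12409.09 m

12409.09


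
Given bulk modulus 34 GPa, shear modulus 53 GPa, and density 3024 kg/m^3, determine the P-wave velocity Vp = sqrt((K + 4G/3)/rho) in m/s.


First compute the effective modulus:
K + 4G/3 = 34e9 + 4*53e9/3 = 104666666666.67 Pa
Then divide by density:
104666666666.67 / 3024 = 34611992.9453 Pa/(kg/m^3)
Take the square root:
Vp = sqrt(34611992.9453) = 5883.2 m/s

5883.2


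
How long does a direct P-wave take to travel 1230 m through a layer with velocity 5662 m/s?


t = x / V
= 1230 / 5662
= 0.2172 s

0.2172


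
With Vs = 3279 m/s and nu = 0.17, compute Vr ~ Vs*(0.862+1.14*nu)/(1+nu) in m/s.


Numerator factor = 0.862 + 1.14*0.17 = 1.0558
Denominator = 1 + 0.17 = 1.17
Vr = 3279 * 1.0558 / 1.17 = 2958.95 m/s

2958.95


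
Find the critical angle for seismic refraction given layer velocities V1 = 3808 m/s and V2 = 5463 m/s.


V1/V2 = 3808/5463 = 0.697053
theta_c = arcsin(0.697053) = 44.191 degrees

44.191


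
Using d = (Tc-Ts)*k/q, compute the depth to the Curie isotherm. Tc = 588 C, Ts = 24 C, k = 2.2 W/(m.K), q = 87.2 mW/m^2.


T_Curie - T_surf = 588 - 24 = 564 C
Convert q to W/m^2: 87.2 mW/m^2 = 0.0872 W/m^2
d = 564 * 2.2 / 0.0872 = 14229.36 m

14229.36


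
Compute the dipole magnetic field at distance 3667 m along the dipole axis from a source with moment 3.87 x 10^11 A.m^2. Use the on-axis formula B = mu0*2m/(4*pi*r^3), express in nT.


m = 3.87 x 10^11 = 387000000000 A.m^2
2m = 774000000000 A.m^2
r^3 = 3667^3 = 49309741963
B = (4pi*10^-7) * 774000000000 / (4*pi * 49309741963) * 1e9
= 972637.085551 / 619644492405.48 * 1e9
= 1569.6695 nT

1569.6695


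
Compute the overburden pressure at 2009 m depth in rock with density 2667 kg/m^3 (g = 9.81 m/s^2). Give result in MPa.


P = rho * g * z / 1e6
= 2667 * 9.81 * 2009 / 1e6
= 52562009.43 / 1e6
= 52.562 MPa

52.562


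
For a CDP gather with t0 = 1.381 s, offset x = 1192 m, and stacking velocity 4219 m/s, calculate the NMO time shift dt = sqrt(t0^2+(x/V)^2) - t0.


x/Vnmo = 1192/4219 = 0.282531
(x/Vnmo)^2 = 0.079824
t0^2 = 1.907161
sqrt(1.907161 + 0.079824) = 1.409605
dt = 1.409605 - 1.381 = 0.028605

0.028605


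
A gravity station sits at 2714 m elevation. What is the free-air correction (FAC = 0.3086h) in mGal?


FAC = 0.3086 * h
= 0.3086 * 2714
= 837.5404 mGal

837.5404


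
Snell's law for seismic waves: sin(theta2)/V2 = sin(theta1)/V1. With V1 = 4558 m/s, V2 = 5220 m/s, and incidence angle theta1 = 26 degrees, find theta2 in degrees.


sin(theta1) = sin(26 deg) = 0.438371
sin(theta2) = V2/V1 * sin(theta1) = 5220/4558 * 0.438371 = 0.50204
theta2 = arcsin(0.50204) = 30.135 degrees

30.135


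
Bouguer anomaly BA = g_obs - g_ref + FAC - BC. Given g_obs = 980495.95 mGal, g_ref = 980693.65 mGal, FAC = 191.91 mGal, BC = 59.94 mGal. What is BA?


BA = g_obs - g_ref + FAC - BC
= 980495.95 - 980693.65 + 191.91 - 59.94
= -65.73 mGal

-65.73


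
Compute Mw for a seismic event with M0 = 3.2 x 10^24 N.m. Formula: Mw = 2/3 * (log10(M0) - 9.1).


log10(M0) = log10(3.2 x 10^24) = 24.5051
Mw = 2/3 * (24.5051 - 9.1)
= 2/3 * 15.4051
= 10.27

10.27


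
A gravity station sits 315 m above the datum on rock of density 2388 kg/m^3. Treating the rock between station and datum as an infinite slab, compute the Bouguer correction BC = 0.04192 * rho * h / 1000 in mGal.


BC = 0.04192 * rho * h / 1000
= 0.04192 * 2388 * 315 / 1000
= 31.5331 mGal

31.5331


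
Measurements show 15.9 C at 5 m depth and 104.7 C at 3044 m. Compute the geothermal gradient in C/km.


dT = 104.7 - 15.9 = 88.8 C
dz = 3044 - 5 = 3039 m
gradient = dT/dz * 1000 = 88.8/3039 * 1000 = 29.2201 C/km

29.2201


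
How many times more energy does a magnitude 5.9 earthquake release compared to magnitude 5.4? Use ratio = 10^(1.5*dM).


M2 - M1 = 5.9 - 5.4 = 0.5
1.5 * 0.5 = 0.75
ratio = 10^0.75 = 5.62

5.62


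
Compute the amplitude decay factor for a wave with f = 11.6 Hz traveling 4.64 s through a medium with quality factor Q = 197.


pi*f*t/Q = pi*11.6*4.64/197 = 0.858341
A/A0 = exp(-0.858341) = 0.423865

0.423865


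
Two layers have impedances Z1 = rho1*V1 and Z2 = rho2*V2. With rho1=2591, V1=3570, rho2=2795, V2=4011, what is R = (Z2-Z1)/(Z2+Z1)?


Z1 = 2591 * 3570 = 9249870
Z2 = 2795 * 4011 = 11210745
R = (11210745 - 9249870) / (11210745 + 9249870) = 1960875 / 20460615 = 0.0958

0.0958


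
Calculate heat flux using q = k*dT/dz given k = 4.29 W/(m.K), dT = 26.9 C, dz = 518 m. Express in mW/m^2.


q = k * dT / dz * 1000
= 4.29 * 26.9 / 518 * 1000
= 0.222782 * 1000
= 222.7819 mW/m^2

222.7819


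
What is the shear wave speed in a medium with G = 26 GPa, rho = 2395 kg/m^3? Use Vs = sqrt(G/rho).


Convert G to Pa: G = 26e9 Pa
Compute G/rho = 26e9 / 2395 = 10855949.8956
Vs = sqrt(10855949.8956) = 3294.84 m/s

3294.84


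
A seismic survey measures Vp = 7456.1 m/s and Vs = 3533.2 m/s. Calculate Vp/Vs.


Vp/Vs = 7456.1 / 3533.2
= 2.1103

2.1103


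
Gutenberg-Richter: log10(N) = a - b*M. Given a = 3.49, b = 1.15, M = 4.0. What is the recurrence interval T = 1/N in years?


log10(N) = 3.49 - 1.15*4.0 = -1.11
N = 10^-1.11 = 0.077625
T = 1/N = 1/0.077625 = 12.8825 years

12.8825


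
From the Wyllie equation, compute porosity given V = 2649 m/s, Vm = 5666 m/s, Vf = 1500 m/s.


1/V - 1/Vm = 1/2649 - 1/5666 = 0.00020101
1/Vf - 1/Vm = 1/1500 - 1/5666 = 0.00049018
phi = 0.00020101 / 0.00049018 = 0.4101

0.4101


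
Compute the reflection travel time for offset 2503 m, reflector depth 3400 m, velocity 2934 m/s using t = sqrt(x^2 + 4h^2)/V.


x^2 + 4h^2 = 2503^2 + 4*3400^2 = 6265009 + 46240000 = 52505009
sqrt(52505009) = 7246.034
t = 7246.034 / 2934 = 2.4697 s

2.4697


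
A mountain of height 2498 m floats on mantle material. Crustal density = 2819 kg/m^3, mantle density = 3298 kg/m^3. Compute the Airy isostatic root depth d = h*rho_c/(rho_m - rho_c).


rho_m - rho_c = 3298 - 2819 = 479
d = 2498 * 2819 / 479
= 7041862 / 479
= 14701.17 m

14701.17


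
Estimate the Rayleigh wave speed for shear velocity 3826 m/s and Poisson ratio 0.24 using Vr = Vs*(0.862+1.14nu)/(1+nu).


Numerator factor = 0.862 + 1.14*0.24 = 1.1356
Denominator = 1 + 0.24 = 1.24
Vr = 3826 * 1.1356 / 1.24 = 3503.88 m/s

3503.88


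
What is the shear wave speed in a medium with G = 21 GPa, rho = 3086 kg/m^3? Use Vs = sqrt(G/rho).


Convert G to Pa: G = 21e9 Pa
Compute G/rho = 21e9 / 3086 = 6804925.4699
Vs = sqrt(6804925.4699) = 2608.63 m/s

2608.63


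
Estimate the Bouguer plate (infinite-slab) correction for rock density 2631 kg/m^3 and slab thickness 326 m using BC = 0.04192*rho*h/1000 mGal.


BC = 0.04192 * rho * h / 1000
= 0.04192 * 2631 * 326 / 1000
= 35.955 mGal

35.955


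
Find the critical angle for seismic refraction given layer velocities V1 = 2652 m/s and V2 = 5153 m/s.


V1/V2 = 2652/5153 = 0.514652
theta_c = arcsin(0.514652) = 30.9742 degrees

30.9742


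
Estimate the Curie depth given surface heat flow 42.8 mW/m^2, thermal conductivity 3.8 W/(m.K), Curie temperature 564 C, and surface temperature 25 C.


T_Curie - T_surf = 564 - 25 = 539 C
Convert q to W/m^2: 42.8 mW/m^2 = 0.0428 W/m^2
d = 539 * 3.8 / 0.0428 = 47855.14 m

47855.14


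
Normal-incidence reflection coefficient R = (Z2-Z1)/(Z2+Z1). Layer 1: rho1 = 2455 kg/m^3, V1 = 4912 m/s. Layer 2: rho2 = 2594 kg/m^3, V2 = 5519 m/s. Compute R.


Z1 = 2455 * 4912 = 12058960
Z2 = 2594 * 5519 = 14316286
R = (14316286 - 12058960) / (14316286 + 12058960) = 2257326 / 26375246 = 0.0856

0.0856


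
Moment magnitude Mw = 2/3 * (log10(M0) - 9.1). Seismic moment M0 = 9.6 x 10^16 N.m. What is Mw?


log10(M0) = log10(9.6 x 10^16) = 16.9823
Mw = 2/3 * (16.9823 - 9.1)
= 2/3 * 7.8823
= 5.25

5.25


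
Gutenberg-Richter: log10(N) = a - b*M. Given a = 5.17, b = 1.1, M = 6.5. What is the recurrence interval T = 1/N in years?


log10(N) = 5.17 - 1.1*6.5 = -1.98
N = 10^-1.98 = 0.010471
T = 1/N = 1/0.010471 = 95.4993 years

95.4993


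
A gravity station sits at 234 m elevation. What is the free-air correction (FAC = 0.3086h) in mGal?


FAC = 0.3086 * h
= 0.3086 * 234
= 72.2124 mGal

72.2124


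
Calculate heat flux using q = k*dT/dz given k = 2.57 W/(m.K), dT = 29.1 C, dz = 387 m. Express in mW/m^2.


q = k * dT / dz * 1000
= 2.57 * 29.1 / 387 * 1000
= 0.193248 * 1000
= 193.2481 mW/m^2

193.2481


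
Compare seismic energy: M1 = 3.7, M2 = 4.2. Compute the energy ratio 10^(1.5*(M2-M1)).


M2 - M1 = 4.2 - 3.7 = 0.5
1.5 * 0.5 = 0.75
ratio = 10^0.75 = 5.62

5.62


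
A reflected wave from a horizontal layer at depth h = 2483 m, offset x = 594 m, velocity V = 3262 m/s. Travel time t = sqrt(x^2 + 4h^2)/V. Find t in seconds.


x^2 + 4h^2 = 594^2 + 4*2483^2 = 352836 + 24661156 = 25013992
sqrt(25013992) = 5001.399
t = 5001.399 / 3262 = 1.5332 s

1.5332


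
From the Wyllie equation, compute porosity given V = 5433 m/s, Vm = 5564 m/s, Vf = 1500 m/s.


1/V - 1/Vm = 1/5433 - 1/5564 = 4.33e-06
1/Vf - 1/Vm = 1/1500 - 1/5564 = 0.00048694
phi = 4.33e-06 / 0.00048694 = 0.0089

0.0089


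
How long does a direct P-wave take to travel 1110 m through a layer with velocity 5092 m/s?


t = x / V
= 1110 / 5092
= 0.218 s

0.218


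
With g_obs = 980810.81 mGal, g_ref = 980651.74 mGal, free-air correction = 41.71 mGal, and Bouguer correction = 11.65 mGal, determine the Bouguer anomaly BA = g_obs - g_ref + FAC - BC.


BA = g_obs - g_ref + FAC - BC
= 980810.81 - 980651.74 + 41.71 - 11.65
= 189.13 mGal

189.13


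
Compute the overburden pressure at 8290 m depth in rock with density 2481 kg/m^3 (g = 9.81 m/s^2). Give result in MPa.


P = rho * g * z / 1e6
= 2481 * 9.81 * 8290 / 1e6
= 201767076.9 / 1e6
= 201.7671 MPa

201.7671


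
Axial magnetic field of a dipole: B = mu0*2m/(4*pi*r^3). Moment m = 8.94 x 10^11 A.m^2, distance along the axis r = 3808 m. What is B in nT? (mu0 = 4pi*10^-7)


m = 8.94 x 10^11 = 894000000000 A.m^2
2m = 1788000000000 A.m^2
r^3 = 3808^3 = 55219290112
B = (4pi*10^-7) * 1788000000000 / (4*pi * 55219290112) * 1e9
= 2246867.065847 / 693906064609.21 * 1e9
= 3237.9989 nT

3237.9989


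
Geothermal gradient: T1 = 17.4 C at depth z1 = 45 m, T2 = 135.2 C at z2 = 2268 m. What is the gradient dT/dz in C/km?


dT = 135.2 - 17.4 = 117.8 C
dz = 2268 - 45 = 2223 m
gradient = dT/dz * 1000 = 117.8/2223 * 1000 = 52.9915 C/km

52.9915


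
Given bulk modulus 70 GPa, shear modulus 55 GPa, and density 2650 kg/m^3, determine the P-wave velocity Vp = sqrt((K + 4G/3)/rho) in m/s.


First compute the effective modulus:
K + 4G/3 = 70e9 + 4*55e9/3 = 143333333333.33 Pa
Then divide by density:
143333333333.33 / 2650 = 54088050.3145 Pa/(kg/m^3)
Take the square root:
Vp = sqrt(54088050.3145) = 7354.46 m/s

7354.46


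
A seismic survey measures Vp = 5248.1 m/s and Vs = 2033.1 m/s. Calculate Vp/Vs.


Vp/Vs = 5248.1 / 2033.1
= 2.5813

2.5813


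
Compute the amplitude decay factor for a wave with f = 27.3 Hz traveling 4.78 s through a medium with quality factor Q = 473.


pi*f*t/Q = pi*27.3*4.78/473 = 0.866721
A/A0 = exp(-0.866721) = 0.420328

0.420328


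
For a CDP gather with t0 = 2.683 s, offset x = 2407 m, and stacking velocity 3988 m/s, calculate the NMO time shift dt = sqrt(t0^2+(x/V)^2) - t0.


x/Vnmo = 2407/3988 = 0.603561
(x/Vnmo)^2 = 0.364285
t0^2 = 7.198489
sqrt(7.198489 + 0.364285) = 2.75005
dt = 2.75005 - 2.683 = 0.06705

0.06705


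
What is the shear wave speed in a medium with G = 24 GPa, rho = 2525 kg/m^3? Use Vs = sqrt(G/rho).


Convert G to Pa: G = 24e9 Pa
Compute G/rho = 24e9 / 2525 = 9504950.495
Vs = sqrt(9504950.495) = 3083.01 m/s

3083.01


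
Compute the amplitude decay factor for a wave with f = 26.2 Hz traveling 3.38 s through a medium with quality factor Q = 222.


pi*f*t/Q = pi*26.2*3.38/222 = 1.253184
A/A0 = exp(-1.253184) = 0.285594

0.285594


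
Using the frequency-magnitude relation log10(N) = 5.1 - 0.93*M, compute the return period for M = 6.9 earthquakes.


log10(N) = 5.1 - 0.93*6.9 = -1.317
N = 10^-1.317 = 0.048195
T = 1/N = 1/0.048195 = 20.7491 years

20.7491


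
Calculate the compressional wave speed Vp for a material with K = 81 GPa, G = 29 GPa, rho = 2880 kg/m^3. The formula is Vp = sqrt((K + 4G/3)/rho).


First compute the effective modulus:
K + 4G/3 = 81e9 + 4*29e9/3 = 119666666666.67 Pa
Then divide by density:
119666666666.67 / 2880 = 41550925.9259 Pa/(kg/m^3)
Take the square root:
Vp = sqrt(41550925.9259) = 6446.0 m/s

6446.0


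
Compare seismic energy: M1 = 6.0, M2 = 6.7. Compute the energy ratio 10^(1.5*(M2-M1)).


M2 - M1 = 6.7 - 6.0 = 0.7
1.5 * 0.7 = 1.05
ratio = 10^1.05 = 11.22

11.22


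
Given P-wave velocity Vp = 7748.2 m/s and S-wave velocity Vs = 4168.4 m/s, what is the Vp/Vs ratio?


Vp/Vs = 7748.2 / 4168.4
= 1.8588

1.8588


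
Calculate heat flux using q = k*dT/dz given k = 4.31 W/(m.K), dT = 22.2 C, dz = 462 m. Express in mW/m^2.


q = k * dT / dz * 1000
= 4.31 * 22.2 / 462 * 1000
= 0.207104 * 1000
= 207.1039 mW/m^2

207.1039


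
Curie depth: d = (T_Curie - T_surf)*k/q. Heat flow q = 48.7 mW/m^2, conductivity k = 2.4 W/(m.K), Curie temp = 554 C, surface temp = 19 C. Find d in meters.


T_Curie - T_surf = 554 - 19 = 535 C
Convert q to W/m^2: 48.7 mW/m^2 = 0.0487 W/m^2
d = 535 * 2.4 / 0.0487 = 26365.5 m

26365.5


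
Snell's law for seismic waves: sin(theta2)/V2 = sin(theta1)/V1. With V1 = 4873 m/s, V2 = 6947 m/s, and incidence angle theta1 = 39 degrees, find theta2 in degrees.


sin(theta1) = sin(39 deg) = 0.62932
sin(theta2) = V2/V1 * sin(theta1) = 6947/4873 * 0.62932 = 0.897166
theta2 = arcsin(0.897166) = 63.788 degrees

63.788


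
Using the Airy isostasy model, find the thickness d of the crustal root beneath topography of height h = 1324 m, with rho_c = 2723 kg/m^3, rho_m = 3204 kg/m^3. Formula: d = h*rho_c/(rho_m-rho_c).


rho_m - rho_c = 3204 - 2723 = 481
d = 1324 * 2723 / 481
= 3605252 / 481
= 7495.33 m

7495.33


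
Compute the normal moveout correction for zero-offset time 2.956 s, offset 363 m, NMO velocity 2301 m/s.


x/Vnmo = 363/2301 = 0.157757
(x/Vnmo)^2 = 0.024887
t0^2 = 8.737936
sqrt(8.737936 + 0.024887) = 2.960207
dt = 2.960207 - 2.956 = 0.004207

0.004207


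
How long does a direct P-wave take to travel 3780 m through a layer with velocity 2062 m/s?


t = x / V
= 3780 / 2062
= 1.8332 s

1.8332


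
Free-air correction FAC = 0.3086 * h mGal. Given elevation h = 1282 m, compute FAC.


FAC = 0.3086 * h
= 0.3086 * 1282
= 395.6252 mGal

395.6252


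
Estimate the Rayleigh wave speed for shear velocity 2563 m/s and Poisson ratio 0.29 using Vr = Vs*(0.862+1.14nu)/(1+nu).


Numerator factor = 0.862 + 1.14*0.29 = 1.1926
Denominator = 1 + 0.29 = 1.29
Vr = 2563 * 1.1926 / 1.29 = 2369.48 m/s

2369.48


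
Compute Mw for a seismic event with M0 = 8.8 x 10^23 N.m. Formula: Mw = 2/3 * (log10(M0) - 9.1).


log10(M0) = log10(8.8 x 10^23) = 23.9445
Mw = 2/3 * (23.9445 - 9.1)
= 2/3 * 14.8445
= 9.9

9.9


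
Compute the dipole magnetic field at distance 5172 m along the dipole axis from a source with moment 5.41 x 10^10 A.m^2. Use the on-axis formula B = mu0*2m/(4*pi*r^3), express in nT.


m = 5.41 x 10^10 = 54100000000 A.m^2
2m = 108200000000 A.m^2
r^3 = 5172^3 = 138348848448
B = (4pi*10^-7) * 108200000000 / (4*pi * 138348848448) * 1e9
= 135968.130047 / 1738542903667.38 * 1e9
= 78.2081 nT

78.2081


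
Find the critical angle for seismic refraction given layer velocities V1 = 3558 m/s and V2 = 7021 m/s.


V1/V2 = 3558/7021 = 0.506765
theta_c = arcsin(0.506765) = 30.4486 degrees

30.4486


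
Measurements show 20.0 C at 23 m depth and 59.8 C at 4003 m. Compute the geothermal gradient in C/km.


dT = 59.8 - 20.0 = 39.8 C
dz = 4003 - 23 = 3980 m
gradient = dT/dz * 1000 = 39.8/3980 * 1000 = 10.0 C/km

10.0


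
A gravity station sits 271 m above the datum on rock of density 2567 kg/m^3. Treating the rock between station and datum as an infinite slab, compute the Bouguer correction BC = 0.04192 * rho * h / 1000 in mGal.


BC = 0.04192 * rho * h / 1000
= 0.04192 * 2567 * 271 / 1000
= 29.1619 mGal

29.1619


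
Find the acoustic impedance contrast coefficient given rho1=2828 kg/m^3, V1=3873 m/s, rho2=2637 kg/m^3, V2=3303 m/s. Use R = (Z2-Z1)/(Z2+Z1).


Z1 = 2828 * 3873 = 10952844
Z2 = 2637 * 3303 = 8710011
R = (8710011 - 10952844) / (8710011 + 10952844) = -2242833 / 19662855 = -0.1141

-0.1141


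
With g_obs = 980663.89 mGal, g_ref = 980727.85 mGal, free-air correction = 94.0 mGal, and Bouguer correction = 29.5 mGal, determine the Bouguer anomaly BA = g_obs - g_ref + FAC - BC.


BA = g_obs - g_ref + FAC - BC
= 980663.89 - 980727.85 + 94.0 - 29.5
= 0.54 mGal

0.54


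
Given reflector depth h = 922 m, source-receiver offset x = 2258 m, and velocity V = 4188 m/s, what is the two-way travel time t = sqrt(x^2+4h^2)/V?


x^2 + 4h^2 = 2258^2 + 4*922^2 = 5098564 + 3400336 = 8498900
sqrt(8498900) = 2915.2873
t = 2915.2873 / 4188 = 0.6961 s

0.6961


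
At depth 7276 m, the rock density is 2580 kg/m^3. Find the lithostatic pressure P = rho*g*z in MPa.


P = rho * g * z / 1e6
= 2580 * 9.81 * 7276 / 1e6
= 184154104.8 / 1e6
= 184.1541 MPa

184.1541


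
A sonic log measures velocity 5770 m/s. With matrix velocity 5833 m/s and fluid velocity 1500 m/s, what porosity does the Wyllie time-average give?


1/V - 1/Vm = 1/5770 - 1/5833 = 1.87e-06
1/Vf - 1/Vm = 1/1500 - 1/5833 = 0.00049523
phi = 1.87e-06 / 0.00049523 = 0.0038

0.0038


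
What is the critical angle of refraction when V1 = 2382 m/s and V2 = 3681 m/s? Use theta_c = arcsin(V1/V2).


V1/V2 = 2382/3681 = 0.647107
theta_c = arcsin(0.647107) = 40.3238 degrees

40.3238


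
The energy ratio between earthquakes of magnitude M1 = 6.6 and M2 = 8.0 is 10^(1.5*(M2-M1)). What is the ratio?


M2 - M1 = 8.0 - 6.6 = 1.4
1.5 * 1.4 = 2.1
ratio = 10^2.1 = 125.89

125.89


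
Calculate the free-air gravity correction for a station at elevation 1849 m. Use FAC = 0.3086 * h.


FAC = 0.3086 * h
= 0.3086 * 1849
= 570.6014 mGal

570.6014


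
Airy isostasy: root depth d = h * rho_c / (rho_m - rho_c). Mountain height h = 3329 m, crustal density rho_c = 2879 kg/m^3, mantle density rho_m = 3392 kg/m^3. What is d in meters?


rho_m - rho_c = 3392 - 2879 = 513
d = 3329 * 2879 / 513
= 9584191 / 513
= 18682.63 m

18682.63


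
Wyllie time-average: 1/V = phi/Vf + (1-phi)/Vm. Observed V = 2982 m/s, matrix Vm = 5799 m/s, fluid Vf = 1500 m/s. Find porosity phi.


1/V - 1/Vm = 1/2982 - 1/5799 = 0.0001629
1/Vf - 1/Vm = 1/1500 - 1/5799 = 0.00049422
phi = 0.0001629 / 0.00049422 = 0.3296

0.3296


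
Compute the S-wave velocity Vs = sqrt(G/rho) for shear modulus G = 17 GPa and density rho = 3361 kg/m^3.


Convert G to Pa: G = 17e9 Pa
Compute G/rho = 17e9 / 3361 = 5058018.4469
Vs = sqrt(5058018.4469) = 2249.0 m/s

2249.0


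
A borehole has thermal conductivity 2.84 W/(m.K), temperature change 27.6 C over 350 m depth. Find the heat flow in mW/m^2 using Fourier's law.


q = k * dT / dz * 1000
= 2.84 * 27.6 / 350 * 1000
= 0.223954 * 1000
= 223.9543 mW/m^2

223.9543


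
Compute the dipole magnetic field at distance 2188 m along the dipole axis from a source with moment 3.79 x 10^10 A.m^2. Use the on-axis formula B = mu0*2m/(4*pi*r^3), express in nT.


m = 3.79 x 10^10 = 37900000000 A.m^2
2m = 75800000000 A.m^2
r^3 = 2188^3 = 10474708672
B = (4pi*10^-7) * 75800000000 / (4*pi * 10474708672) * 1e9
= 95253.089257 / 131629071249.79 * 1e9
= 723.6478 nT

723.6478


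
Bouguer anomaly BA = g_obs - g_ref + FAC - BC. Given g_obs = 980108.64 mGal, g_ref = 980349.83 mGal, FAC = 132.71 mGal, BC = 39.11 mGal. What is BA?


BA = g_obs - g_ref + FAC - BC
= 980108.64 - 980349.83 + 132.71 - 39.11
= -147.59 mGal

-147.59


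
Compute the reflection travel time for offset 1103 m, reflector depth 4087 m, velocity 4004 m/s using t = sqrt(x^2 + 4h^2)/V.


x^2 + 4h^2 = 1103^2 + 4*4087^2 = 1216609 + 66814276 = 68030885
sqrt(68030885) = 8248.0837
t = 8248.0837 / 4004 = 2.06 s

2.06


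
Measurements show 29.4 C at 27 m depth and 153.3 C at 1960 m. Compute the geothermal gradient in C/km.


dT = 153.3 - 29.4 = 123.9 C
dz = 1960 - 27 = 1933 m
gradient = dT/dz * 1000 = 123.9/1933 * 1000 = 64.0973 C/km

64.0973


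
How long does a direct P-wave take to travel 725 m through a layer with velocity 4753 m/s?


t = x / V
= 725 / 4753
= 0.1525 s

0.1525


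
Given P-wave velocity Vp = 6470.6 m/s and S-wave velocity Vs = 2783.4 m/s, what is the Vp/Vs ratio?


Vp/Vs = 6470.6 / 2783.4
= 2.3247

2.3247


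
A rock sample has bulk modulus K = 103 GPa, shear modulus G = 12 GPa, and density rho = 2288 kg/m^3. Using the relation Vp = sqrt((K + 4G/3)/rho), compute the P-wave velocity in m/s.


First compute the effective modulus:
K + 4G/3 = 103e9 + 4*12e9/3 = 119000000000.0 Pa
Then divide by density:
119000000000.0 / 2288 = 52010489.5105 Pa/(kg/m^3)
Take the square root:
Vp = sqrt(52010489.5105) = 7211.83 m/s

7211.83


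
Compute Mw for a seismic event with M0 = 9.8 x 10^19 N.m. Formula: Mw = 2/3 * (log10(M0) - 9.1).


log10(M0) = log10(9.8 x 10^19) = 19.9912
Mw = 2/3 * (19.9912 - 9.1)
= 2/3 * 10.8912
= 7.26

7.26


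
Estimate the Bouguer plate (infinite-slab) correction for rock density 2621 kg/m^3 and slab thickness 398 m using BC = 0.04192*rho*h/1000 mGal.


BC = 0.04192 * rho * h / 1000
= 0.04192 * 2621 * 398 / 1000
= 43.7292 mGal

43.7292


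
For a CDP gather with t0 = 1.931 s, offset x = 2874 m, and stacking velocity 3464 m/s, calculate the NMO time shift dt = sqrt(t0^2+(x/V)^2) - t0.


x/Vnmo = 2874/3464 = 0.829677
(x/Vnmo)^2 = 0.688363
t0^2 = 3.728761
sqrt(3.728761 + 0.688363) = 2.101696
dt = 2.101696 - 1.931 = 0.170696

0.170696


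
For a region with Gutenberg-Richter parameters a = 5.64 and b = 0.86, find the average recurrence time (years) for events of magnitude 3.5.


log10(N) = 5.64 - 0.86*3.5 = 2.63
N = 10^2.63 = 426.579519
T = 1/N = 1/426.579519 = 0.0023 years

0.0023


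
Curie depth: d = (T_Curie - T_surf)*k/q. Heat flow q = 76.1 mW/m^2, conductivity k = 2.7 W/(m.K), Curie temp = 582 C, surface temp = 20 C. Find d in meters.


T_Curie - T_surf = 582 - 20 = 562 C
Convert q to W/m^2: 76.1 mW/m^2 = 0.0761 W/m^2
d = 562 * 2.7 / 0.0761 = 19939.55 m

19939.55


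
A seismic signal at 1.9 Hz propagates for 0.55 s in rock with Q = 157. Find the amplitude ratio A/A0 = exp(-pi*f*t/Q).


pi*f*t/Q = pi*1.9*0.55/157 = 0.020911
A/A0 = exp(-0.020911) = 0.979307

0.979307


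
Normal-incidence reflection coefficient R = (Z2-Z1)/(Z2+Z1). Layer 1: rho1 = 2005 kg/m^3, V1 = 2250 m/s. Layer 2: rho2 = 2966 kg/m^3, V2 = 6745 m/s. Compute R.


Z1 = 2005 * 2250 = 4511250
Z2 = 2966 * 6745 = 20005670
R = (20005670 - 4511250) / (20005670 + 4511250) = 15494420 / 24516920 = 0.632

0.632


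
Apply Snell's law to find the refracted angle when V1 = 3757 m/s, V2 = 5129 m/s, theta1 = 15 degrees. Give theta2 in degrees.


sin(theta1) = sin(15 deg) = 0.258819
sin(theta2) = V2/V1 * sin(theta1) = 5129/3757 * 0.258819 = 0.353336
theta2 = arcsin(0.353336) = 20.6915 degrees

20.6915


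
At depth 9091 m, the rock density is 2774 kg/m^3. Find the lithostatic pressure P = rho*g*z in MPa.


P = rho * g * z / 1e6
= 2774 * 9.81 * 9091 / 1e6
= 247392837.54 / 1e6
= 247.3928 MPa

247.3928


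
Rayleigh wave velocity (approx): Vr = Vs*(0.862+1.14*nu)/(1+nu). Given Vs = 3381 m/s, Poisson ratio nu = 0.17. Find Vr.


Numerator factor = 0.862 + 1.14*0.17 = 1.0558
Denominator = 1 + 0.17 = 1.17
Vr = 3381 * 1.0558 / 1.17 = 3050.99 m/s

3050.99


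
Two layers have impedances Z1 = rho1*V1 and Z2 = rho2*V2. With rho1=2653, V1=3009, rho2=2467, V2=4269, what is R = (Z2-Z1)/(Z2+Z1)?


Z1 = 2653 * 3009 = 7982877
Z2 = 2467 * 4269 = 10531623
R = (10531623 - 7982877) / (10531623 + 7982877) = 2548746 / 18514500 = 0.1377

0.1377


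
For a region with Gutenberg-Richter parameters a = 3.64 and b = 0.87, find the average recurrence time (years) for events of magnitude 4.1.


log10(N) = 3.64 - 0.87*4.1 = 0.073
N = 10^0.073 = 1.183042
T = 1/N = 1/1.183042 = 0.8453 years

0.8453


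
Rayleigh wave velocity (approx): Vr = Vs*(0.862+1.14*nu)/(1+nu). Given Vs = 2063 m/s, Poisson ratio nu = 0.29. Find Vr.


Numerator factor = 0.862 + 1.14*0.29 = 1.1926
Denominator = 1 + 0.29 = 1.29
Vr = 2063 * 1.1926 / 1.29 = 1907.24 m/s

1907.24


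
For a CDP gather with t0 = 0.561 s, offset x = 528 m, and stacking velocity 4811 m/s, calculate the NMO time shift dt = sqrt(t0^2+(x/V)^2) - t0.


x/Vnmo = 528/4811 = 0.109748
(x/Vnmo)^2 = 0.012045
t0^2 = 0.314721
sqrt(0.314721 + 0.012045) = 0.571634
dt = 0.571634 - 0.561 = 0.010634

0.010634


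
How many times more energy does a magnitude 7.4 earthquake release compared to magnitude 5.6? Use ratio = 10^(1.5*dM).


M2 - M1 = 7.4 - 5.6 = 1.8
1.5 * 1.8 = 2.7
ratio = 10^2.7 = 501.19

501.19


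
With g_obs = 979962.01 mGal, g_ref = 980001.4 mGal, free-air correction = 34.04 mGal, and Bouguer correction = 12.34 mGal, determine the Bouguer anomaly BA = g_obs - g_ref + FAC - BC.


BA = g_obs - g_ref + FAC - BC
= 979962.01 - 980001.4 + 34.04 - 12.34
= -17.69 mGal

-17.69


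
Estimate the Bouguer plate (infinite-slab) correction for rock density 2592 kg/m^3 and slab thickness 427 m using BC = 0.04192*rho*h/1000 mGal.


BC = 0.04192 * rho * h / 1000
= 0.04192 * 2592 * 427 / 1000
= 46.3964 mGal

46.3964


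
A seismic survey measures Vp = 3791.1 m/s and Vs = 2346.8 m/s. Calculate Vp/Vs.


Vp/Vs = 3791.1 / 2346.8
= 1.6154

1.6154


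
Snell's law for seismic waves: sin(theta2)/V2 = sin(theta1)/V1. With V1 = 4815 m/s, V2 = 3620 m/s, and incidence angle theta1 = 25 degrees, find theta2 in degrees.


sin(theta1) = sin(25 deg) = 0.422618
sin(theta2) = V2/V1 * sin(theta1) = 3620/4815 * 0.422618 = 0.317732
theta2 = arcsin(0.317732) = 18.5258 degrees

18.5258


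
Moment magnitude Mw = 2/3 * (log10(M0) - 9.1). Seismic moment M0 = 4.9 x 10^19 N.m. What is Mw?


log10(M0) = log10(4.9 x 10^19) = 19.6902
Mw = 2/3 * (19.6902 - 9.1)
= 2/3 * 10.5902
= 7.06

7.06


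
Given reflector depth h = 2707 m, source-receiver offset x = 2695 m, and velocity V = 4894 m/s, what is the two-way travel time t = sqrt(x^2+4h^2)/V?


x^2 + 4h^2 = 2695^2 + 4*2707^2 = 7263025 + 29311396 = 36574421
sqrt(36574421) = 6047.679
t = 6047.679 / 4894 = 1.2357 s

1.2357


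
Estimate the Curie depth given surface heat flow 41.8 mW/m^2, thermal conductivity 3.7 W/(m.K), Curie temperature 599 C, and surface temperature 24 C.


T_Curie - T_surf = 599 - 24 = 575 C
Convert q to W/m^2: 41.8 mW/m^2 = 0.0418 W/m^2
d = 575 * 3.7 / 0.0418 = 50897.13 m

50897.13


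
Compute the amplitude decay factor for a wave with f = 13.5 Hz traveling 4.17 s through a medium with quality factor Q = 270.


pi*f*t/Q = pi*13.5*4.17/270 = 0.655022
A/A0 = exp(-0.655022) = 0.519431

0.519431


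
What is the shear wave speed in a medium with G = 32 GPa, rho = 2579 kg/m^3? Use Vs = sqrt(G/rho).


Convert G to Pa: G = 32e9 Pa
Compute G/rho = 32e9 / 2579 = 12407910.0427
Vs = sqrt(12407910.0427) = 3522.49 m/s

3522.49


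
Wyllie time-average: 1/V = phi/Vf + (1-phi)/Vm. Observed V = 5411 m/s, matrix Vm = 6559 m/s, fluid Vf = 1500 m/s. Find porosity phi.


1/V - 1/Vm = 1/5411 - 1/6559 = 3.235e-05
1/Vf - 1/Vm = 1/1500 - 1/6559 = 0.0005142
phi = 3.235e-05 / 0.0005142 = 0.0629

0.0629


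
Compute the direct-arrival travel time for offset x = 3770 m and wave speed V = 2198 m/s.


t = x / V
= 3770 / 2198
= 1.7152 s

1.7152


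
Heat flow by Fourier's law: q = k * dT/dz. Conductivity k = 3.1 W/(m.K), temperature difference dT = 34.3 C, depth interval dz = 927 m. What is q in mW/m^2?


q = k * dT / dz * 1000
= 3.1 * 34.3 / 927 * 1000
= 0.114703 * 1000
= 114.7033 mW/m^2

114.7033


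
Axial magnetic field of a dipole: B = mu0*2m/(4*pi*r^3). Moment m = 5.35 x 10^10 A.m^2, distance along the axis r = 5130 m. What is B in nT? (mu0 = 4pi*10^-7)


m = 5.35 x 10^10 = 53500000000 A.m^2
2m = 107000000000 A.m^2
r^3 = 5130^3 = 135005697000
B = (4pi*10^-7) * 107000000000 / (4*pi * 135005697000) * 1e9
= 134460.165574 / 1696531623551.88 * 1e9
= 79.2559 nT

79.2559


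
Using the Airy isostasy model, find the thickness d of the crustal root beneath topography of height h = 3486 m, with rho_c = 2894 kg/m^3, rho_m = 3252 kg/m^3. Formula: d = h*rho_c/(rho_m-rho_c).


rho_m - rho_c = 3252 - 2894 = 358
d = 3486 * 2894 / 358
= 10088484 / 358
= 28180.12 m

28180.12


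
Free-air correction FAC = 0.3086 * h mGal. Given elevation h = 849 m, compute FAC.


FAC = 0.3086 * h
= 0.3086 * 849
= 262.0014 mGal

262.0014


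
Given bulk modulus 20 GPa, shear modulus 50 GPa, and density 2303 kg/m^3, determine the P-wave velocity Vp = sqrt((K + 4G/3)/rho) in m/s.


First compute the effective modulus:
K + 4G/3 = 20e9 + 4*50e9/3 = 86666666666.67 Pa
Then divide by density:
86666666666.67 / 2303 = 37632074.1062 Pa/(kg/m^3)
Take the square root:
Vp = sqrt(37632074.1062) = 6134.5 m/s

6134.5


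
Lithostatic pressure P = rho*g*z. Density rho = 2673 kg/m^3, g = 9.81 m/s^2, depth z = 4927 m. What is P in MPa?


P = rho * g * z / 1e6
= 2673 * 9.81 * 4927 / 1e6
= 129196434.51 / 1e6
= 129.1964 MPa

129.1964


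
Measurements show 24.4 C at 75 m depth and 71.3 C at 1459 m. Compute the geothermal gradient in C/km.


dT = 71.3 - 24.4 = 46.9 C
dz = 1459 - 75 = 1384 m
gradient = dT/dz * 1000 = 46.9/1384 * 1000 = 33.8873 C/km

33.8873


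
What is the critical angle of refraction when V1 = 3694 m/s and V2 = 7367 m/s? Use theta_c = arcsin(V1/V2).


V1/V2 = 3694/7367 = 0.501425
theta_c = arcsin(0.501425) = 30.0943 degrees

30.0943


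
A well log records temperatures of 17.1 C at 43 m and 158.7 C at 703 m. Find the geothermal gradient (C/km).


dT = 158.7 - 17.1 = 141.6 C
dz = 703 - 43 = 660 m
gradient = dT/dz * 1000 = 141.6/660 * 1000 = 214.5455 C/km

214.5455


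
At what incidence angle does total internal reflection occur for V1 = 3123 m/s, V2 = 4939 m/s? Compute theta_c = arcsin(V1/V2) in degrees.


V1/V2 = 3123/4939 = 0.632314
theta_c = arcsin(0.632314) = 39.2211 degrees

39.2211


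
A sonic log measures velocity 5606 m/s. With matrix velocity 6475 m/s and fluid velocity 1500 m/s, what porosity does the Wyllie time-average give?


1/V - 1/Vm = 1/5606 - 1/6475 = 2.394e-05
1/Vf - 1/Vm = 1/1500 - 1/6475 = 0.00051223
phi = 2.394e-05 / 0.00051223 = 0.0467

0.0467


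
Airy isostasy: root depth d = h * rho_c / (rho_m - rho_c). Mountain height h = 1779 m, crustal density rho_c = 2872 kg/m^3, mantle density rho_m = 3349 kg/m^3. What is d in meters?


rho_m - rho_c = 3349 - 2872 = 477
d = 1779 * 2872 / 477
= 5109288 / 477
= 10711.3 m

10711.3


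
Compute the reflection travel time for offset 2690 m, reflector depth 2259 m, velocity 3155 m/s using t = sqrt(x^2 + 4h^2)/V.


x^2 + 4h^2 = 2690^2 + 4*2259^2 = 7236100 + 20412324 = 27648424
sqrt(27648424) = 5258.1769
t = 5258.1769 / 3155 = 1.6666 s

1.6666


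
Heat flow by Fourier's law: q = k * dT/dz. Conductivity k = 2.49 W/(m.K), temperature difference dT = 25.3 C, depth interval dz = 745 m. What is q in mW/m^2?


q = k * dT / dz * 1000
= 2.49 * 25.3 / 745 * 1000
= 0.08456 * 1000
= 84.5597 mW/m^2

84.5597


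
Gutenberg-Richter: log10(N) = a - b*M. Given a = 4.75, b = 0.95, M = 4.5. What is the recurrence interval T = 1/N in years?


log10(N) = 4.75 - 0.95*4.5 = 0.475
N = 10^0.475 = 2.985383
T = 1/N = 1/2.985383 = 0.335 years

0.335
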